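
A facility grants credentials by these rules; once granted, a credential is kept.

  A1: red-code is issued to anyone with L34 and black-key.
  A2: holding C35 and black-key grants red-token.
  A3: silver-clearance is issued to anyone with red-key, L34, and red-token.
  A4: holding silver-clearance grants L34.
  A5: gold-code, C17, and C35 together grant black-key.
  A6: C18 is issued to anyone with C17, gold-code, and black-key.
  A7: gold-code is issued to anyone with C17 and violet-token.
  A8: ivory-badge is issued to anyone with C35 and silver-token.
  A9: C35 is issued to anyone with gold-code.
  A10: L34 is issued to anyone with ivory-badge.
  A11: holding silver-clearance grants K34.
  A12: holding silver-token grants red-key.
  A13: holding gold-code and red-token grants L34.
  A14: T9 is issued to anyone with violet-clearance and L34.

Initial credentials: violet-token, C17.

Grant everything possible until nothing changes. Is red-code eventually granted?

Holding C17 and violet-token grants gold-code (A7).
Holding gold-code grants C35 (A9).
Holding gold-code, C17, and C35 grants black-key (A5).
Holding C35 and black-key grants red-token (A2).
Holding gold-code and red-token grants L34 (A13).
Holding L34 and black-key grants red-code (A1).

Yes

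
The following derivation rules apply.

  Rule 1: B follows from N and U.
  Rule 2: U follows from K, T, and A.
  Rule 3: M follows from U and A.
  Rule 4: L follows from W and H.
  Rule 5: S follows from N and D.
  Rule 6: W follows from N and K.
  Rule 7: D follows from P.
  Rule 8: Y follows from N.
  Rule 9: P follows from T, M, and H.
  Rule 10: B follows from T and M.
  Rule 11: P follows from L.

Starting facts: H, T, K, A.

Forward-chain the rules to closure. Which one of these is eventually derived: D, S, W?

K, T, and A hold, so U follows (Rule 2).
U and A hold, so M follows (Rule 3).
From T, M, and H, Rule 9 gives P.
P holds, so D follows (Rule 7).
W would need N and K (Rule 6), but N is never established. S would need N and D (Rule 5), but N is never established.

D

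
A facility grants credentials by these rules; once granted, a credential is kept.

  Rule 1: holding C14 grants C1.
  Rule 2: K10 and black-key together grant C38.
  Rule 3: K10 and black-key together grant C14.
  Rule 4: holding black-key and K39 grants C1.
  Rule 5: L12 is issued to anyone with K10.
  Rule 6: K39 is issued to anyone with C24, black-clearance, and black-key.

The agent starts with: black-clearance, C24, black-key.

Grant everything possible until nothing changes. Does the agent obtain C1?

Holding C24, black-clearance, and black-key grants K39 (Rule 6).
Holding black-key and K39 grants C1 (Rule 4).

Yes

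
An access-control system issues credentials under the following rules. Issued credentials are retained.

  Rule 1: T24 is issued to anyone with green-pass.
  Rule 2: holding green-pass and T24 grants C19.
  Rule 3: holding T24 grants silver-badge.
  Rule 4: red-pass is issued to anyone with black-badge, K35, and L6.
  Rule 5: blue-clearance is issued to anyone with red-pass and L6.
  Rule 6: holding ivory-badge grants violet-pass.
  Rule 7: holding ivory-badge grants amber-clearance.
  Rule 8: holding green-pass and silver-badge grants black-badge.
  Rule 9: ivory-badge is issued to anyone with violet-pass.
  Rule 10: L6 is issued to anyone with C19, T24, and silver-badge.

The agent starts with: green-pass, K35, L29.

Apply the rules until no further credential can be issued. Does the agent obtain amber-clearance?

No

amber-clearance would need ivory-badge (Rule 7), but ivory-badge is never granted.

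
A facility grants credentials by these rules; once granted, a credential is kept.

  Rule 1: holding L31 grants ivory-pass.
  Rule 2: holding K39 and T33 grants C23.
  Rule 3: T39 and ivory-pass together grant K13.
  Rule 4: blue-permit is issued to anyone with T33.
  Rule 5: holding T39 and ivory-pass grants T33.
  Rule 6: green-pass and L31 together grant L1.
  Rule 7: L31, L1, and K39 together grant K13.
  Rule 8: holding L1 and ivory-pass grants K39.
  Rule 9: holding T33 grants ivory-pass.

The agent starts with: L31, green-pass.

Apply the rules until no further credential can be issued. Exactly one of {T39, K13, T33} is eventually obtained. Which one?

K13

Holding green-pass and L31 grants L1 (Rule 6).
Holding L31 grants ivory-pass (Rule 1).
Holding L1 and ivory-pass grants K39 (Rule 8).
Holding L31, L1, and K39 grants K13 (Rule 7).
No rule produces T39, and it is not given. T33 would need T39 and ivory-pass (Rule 5), but T39 is never granted.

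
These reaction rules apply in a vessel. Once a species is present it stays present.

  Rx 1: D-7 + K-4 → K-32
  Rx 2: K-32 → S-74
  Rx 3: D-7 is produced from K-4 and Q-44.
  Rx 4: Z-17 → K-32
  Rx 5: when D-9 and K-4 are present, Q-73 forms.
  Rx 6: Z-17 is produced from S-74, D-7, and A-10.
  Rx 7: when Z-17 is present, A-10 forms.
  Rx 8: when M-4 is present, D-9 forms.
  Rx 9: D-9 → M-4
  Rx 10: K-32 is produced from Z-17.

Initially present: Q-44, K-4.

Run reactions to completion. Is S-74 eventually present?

Yes

K-4 and Q-44 present → D-7 forms (Rx 3).
D-7 and K-4 present → K-32 forms (Rx 1).
K-32 present → S-74 forms (Rx 2).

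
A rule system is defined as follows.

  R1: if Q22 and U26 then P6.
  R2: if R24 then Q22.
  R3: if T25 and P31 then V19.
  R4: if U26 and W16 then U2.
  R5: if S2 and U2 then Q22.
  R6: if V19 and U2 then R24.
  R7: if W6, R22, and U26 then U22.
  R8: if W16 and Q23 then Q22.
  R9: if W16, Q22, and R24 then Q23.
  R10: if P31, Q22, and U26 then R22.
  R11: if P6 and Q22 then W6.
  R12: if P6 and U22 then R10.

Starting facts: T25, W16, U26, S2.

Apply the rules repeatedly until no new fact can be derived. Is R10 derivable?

R10 would need P6 and U22 (R12), but U22 is never established.

No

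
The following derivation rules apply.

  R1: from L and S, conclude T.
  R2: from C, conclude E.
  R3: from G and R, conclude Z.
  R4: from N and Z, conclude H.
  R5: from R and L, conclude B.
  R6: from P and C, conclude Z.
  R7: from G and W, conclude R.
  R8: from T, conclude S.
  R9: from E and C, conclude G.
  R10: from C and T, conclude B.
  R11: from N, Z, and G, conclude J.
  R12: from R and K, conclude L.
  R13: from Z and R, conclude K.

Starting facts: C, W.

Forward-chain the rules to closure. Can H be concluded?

No

H would need N and Z (R4), but N is never established.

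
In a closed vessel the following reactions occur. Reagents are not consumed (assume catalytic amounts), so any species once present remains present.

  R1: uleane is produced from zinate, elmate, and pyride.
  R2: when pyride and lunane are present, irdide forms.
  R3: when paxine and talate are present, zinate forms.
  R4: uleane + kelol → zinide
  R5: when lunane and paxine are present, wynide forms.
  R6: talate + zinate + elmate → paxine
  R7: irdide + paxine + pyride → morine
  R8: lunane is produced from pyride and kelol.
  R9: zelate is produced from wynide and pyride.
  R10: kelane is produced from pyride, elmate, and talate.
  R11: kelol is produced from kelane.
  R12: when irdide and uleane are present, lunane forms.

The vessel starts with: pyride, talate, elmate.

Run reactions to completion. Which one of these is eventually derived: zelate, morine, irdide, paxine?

pyride, elmate, and talate present → kelane forms (R10).
kelane present → kelol forms (R11).
pyride and kelol present → lunane forms (R8).
pyride and lunane present → irdide forms (R2).
paxine would need talate, zinate, and elmate (R6), but zinate never forms. zelate would need wynide and pyride (R9), but wynide never forms. morine would need irdide, paxine, and pyride (R7), but paxine never forms.

irdide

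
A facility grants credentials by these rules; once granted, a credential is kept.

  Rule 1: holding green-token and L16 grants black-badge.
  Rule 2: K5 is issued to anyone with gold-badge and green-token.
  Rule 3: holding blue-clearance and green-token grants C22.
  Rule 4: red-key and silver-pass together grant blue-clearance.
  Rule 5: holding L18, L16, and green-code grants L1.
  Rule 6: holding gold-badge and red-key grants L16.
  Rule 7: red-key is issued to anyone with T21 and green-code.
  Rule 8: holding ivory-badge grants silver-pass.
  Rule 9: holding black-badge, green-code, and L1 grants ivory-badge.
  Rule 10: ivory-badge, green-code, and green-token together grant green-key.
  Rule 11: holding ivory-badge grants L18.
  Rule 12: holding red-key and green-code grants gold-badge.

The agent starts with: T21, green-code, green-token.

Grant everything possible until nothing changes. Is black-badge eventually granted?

Holding T21 and green-code grants red-key (Rule 7).
Holding red-key and green-code grants gold-badge (Rule 12).
Holding gold-badge and red-key grants L16 (Rule 6).
Holding green-token and L16 grants black-badge (Rule 1).

Yes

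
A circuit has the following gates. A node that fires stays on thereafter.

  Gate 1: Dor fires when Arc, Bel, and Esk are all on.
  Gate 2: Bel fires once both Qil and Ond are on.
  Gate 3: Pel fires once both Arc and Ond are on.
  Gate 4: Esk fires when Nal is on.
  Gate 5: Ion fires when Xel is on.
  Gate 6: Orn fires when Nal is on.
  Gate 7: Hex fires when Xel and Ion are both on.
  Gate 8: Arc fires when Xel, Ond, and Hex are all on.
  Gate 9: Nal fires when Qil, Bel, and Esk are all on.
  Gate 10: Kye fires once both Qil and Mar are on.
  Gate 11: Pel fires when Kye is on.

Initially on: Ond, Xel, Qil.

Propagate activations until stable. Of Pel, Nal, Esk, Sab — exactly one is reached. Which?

Gate 5: Xel on → Ion on.
Gate 7: Xel and Ion on → Hex on.
Xel, Ond, and Hex are on, so Arc fires (Gate 8).
Gate 3: Arc and Ond on → Pel on.
No rule produces Sab, and it is not given. Esk would need Nal (Gate 4), but Nal never turns on. Nal would need Qil, Bel, and Esk (Gate 9), but Esk never turns on.

Pel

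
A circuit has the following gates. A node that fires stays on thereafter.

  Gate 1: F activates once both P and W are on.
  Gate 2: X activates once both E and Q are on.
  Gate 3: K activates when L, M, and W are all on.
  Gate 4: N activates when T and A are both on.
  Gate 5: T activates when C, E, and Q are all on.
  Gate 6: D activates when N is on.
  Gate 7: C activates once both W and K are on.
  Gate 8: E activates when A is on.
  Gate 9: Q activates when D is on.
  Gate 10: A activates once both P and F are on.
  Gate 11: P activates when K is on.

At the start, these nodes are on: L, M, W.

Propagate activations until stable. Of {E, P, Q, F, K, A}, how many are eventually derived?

5

L, M, and W are on, so K activates (Gate 3).
K is on, so P activates (Gate 11).
P and W are on, so F activates (Gate 1).
P and F are on, so A activates (Gate 10).
A is on, so E activates (Gate 8).
E: reached.
P: reached.
Q would need D (Gate 9), but D never turns on.
F: reached.
K: reached.
A: reached.
Reached: E, P, F, K, and A — 5 of the 6.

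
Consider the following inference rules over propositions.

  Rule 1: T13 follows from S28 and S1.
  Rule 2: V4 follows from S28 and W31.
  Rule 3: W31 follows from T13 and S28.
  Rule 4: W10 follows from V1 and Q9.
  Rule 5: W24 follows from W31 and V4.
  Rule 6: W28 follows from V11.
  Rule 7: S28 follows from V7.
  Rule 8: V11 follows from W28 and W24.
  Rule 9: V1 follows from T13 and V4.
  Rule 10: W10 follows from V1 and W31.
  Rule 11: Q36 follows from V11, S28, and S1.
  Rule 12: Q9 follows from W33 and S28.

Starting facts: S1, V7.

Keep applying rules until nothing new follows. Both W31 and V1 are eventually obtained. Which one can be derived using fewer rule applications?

W31: From V7, Rule 7 gives S28. S28 and S1 hold, so T13 follows (Rule 1). From T13 and S28, Rule 3 gives W31. [3 rule applications]
V1: V7 holds, so S28 follows (Rule 7). From S28 and S1, Rule 1 gives T13. From T13 and S28, Rule 3 gives W31. S28 and W31 hold, so V4 follows (Rule 2). T13 and V4 hold, so V1 follows (Rule 9). [5 rule applications]
W31 needs fewer.

W31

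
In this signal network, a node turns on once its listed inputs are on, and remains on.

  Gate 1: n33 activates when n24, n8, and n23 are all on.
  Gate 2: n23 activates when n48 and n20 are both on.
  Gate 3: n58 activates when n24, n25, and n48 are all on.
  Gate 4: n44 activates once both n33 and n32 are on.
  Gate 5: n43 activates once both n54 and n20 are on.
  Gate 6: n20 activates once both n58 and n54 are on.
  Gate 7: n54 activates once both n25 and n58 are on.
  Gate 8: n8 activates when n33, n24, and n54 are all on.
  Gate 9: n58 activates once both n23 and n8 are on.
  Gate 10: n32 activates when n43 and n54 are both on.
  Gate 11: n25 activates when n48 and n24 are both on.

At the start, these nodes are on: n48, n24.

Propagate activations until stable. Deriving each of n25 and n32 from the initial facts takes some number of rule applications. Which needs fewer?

n25

n25: n48 and n24 are on, so n25 activates (Gate 11). [1 rule application]
n32: Gate 11: n48 and n24 on → n25 on. Gate 3: n24, n25, and n48 on → n58 on. n25 and n58 are on, so n54 activates (Gate 7). n58 and n54 are on, so n20 activates (Gate 6). n54 and n20 are on, so n43 activates (Gate 5). n43 and n54 are on, so n32 activates (Gate 10). [6 rule applications]
n25 needs fewer.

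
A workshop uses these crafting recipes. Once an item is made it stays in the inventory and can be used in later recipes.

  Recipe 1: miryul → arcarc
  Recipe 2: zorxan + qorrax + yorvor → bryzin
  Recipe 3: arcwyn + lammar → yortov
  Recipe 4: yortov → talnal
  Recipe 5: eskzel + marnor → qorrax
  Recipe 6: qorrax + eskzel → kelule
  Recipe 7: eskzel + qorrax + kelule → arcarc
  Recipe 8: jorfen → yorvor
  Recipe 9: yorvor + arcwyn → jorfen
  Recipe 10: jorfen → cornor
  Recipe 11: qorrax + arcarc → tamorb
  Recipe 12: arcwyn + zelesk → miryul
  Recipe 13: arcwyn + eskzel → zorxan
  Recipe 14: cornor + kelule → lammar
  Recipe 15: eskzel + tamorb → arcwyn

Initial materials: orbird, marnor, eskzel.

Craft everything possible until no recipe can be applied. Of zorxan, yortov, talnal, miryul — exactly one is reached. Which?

zorxan

Using Recipe 5, eskzel and marnor make qorrax.
qorrax + eskzel → kelule (Recipe 6).
Using Recipe 7, eskzel, qorrax, and kelule make arcarc.
Using Recipe 11, qorrax and arcarc make tamorb.
Using Recipe 15, eskzel and tamorb make arcwyn.
arcwyn + eskzel → zorxan (Recipe 13).
miryul would need arcwyn and zelesk (Recipe 12), but zelesk is never obtained. yortov would need arcwyn and lammar (Recipe 3), but lammar is never obtained. talnal would need yortov (Recipe 4), but yortov is never obtained.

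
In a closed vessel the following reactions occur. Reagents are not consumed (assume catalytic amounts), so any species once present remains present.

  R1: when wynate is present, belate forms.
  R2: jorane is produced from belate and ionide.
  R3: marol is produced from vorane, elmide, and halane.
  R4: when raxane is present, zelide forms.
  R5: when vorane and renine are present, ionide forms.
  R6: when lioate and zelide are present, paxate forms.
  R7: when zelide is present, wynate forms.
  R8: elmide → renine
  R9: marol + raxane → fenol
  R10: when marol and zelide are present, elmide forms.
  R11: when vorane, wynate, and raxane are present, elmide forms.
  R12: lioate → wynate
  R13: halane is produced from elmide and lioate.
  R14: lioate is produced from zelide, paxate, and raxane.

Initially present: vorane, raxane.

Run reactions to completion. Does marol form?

marol would need vorane, elmide, and halane (R3), but halane never forms.

No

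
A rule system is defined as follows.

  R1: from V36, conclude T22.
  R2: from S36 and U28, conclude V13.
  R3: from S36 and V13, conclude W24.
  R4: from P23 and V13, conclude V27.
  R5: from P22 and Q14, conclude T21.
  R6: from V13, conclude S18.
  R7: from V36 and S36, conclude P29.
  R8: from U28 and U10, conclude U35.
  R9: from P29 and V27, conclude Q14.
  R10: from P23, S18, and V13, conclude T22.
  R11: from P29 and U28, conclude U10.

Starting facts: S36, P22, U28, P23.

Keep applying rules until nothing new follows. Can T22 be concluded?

Yes

From S36 and U28, R2 gives V13.
V13 holds, so S18 follows (R6).
From P23, S18, and V13, R10 gives T22.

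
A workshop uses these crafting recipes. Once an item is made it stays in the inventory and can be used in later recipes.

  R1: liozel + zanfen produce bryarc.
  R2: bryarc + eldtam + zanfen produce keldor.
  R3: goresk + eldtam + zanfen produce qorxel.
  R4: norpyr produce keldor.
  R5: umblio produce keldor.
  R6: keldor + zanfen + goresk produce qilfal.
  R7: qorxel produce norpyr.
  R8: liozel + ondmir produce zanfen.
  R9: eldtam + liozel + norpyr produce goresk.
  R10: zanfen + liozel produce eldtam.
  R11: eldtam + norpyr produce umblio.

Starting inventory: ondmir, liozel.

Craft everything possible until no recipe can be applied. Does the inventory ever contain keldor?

Yes

Using R8, liozel and ondmir make zanfen.
Using R1, liozel and zanfen make bryarc.
zanfen + liozel → eldtam (R10).
Using R2, bryarc, eldtam, and zanfen make keldor.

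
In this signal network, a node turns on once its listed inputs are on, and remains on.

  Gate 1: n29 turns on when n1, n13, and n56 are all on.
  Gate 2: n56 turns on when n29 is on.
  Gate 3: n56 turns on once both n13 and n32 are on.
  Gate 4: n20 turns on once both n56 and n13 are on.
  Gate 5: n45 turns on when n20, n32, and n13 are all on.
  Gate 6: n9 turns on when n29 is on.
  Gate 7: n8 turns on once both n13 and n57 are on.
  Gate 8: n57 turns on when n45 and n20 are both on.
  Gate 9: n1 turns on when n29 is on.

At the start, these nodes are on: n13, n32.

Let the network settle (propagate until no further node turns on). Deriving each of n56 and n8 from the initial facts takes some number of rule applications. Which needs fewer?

n56

n56: Gate 3: n13 and n32 on → n56 on. [1 rule application]
n8: n13 and n32 are on, so n56 turns on (Gate 3). n56 and n13 are on, so n20 turns on (Gate 4). n20, n32, and n13 are on, so n45 turns on (Gate 5). n45 and n20 are on, so n57 turns on (Gate 8). Gate 7: n13 and n57 on → n8 on. [5 rule applications]
n56 needs fewer.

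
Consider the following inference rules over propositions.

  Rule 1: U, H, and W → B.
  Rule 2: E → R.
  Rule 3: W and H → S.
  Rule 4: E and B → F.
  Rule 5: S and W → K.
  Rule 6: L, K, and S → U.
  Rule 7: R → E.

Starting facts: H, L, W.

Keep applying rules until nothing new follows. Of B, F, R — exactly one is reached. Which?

From W and H, Rule 3 gives S.
From S and W, Rule 5 gives K.
L, K, and S hold, so U follows (Rule 6).
From U, H, and W, Rule 1 gives B.
R would need E (Rule 2), but E is never established. F would need E and B (Rule 4), but E is never established.

B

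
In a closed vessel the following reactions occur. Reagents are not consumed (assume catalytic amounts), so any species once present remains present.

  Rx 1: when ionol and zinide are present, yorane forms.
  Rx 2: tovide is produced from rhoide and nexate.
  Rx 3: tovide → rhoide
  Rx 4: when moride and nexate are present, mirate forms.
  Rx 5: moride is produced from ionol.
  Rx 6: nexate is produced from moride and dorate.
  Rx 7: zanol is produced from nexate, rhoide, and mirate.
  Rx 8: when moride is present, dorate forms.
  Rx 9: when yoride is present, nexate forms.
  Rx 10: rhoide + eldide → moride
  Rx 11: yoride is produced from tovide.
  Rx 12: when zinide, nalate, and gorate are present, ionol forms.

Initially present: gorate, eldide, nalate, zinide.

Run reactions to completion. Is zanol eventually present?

No

zanol would need nexate, rhoide, and mirate (Rx 7), but rhoide never forms.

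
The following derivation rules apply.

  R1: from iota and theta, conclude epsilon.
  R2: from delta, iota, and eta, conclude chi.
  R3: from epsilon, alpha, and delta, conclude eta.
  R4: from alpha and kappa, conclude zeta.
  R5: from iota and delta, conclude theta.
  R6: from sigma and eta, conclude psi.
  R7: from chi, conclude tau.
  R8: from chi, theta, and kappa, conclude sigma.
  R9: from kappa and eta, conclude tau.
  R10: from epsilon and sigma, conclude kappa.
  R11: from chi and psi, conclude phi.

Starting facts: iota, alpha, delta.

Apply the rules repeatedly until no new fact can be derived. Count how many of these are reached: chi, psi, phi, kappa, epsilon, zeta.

2

From iota and delta, R5 gives theta.
iota and theta hold, so epsilon follows (R1).
From epsilon, alpha, and delta, R3 gives eta.
From delta, iota, and eta, R2 gives chi.
chi: reached.
psi would need sigma and eta (R6), but sigma is never established.
phi would need chi and psi (R11), but psi is never established.
kappa would need epsilon and sigma (R10), but sigma is never established.
epsilon: reached.
zeta would need alpha and kappa (R4), but kappa is never established.
Reached: chi and epsilon — 2 of the 6.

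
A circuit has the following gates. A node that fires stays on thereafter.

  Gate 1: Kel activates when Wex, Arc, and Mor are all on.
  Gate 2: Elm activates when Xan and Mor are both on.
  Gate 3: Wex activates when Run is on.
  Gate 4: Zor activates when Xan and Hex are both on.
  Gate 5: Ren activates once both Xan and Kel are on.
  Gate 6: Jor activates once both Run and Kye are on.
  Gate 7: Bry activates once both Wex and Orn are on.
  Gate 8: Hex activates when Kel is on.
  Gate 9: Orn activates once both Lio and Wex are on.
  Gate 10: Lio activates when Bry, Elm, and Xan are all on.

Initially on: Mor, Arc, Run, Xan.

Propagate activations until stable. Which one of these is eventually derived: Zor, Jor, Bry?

Zor

Gate 3: Run on → Wex on.
Gate 1: Wex, Arc, and Mor on → Kel on.
Gate 8: Kel on → Hex on.
Gate 4: Xan and Hex on → Zor on.
Bry would need Wex and Orn (Gate 7), but Orn never turns on. Jor would need Run and Kye (Gate 6), but Kye never turns on.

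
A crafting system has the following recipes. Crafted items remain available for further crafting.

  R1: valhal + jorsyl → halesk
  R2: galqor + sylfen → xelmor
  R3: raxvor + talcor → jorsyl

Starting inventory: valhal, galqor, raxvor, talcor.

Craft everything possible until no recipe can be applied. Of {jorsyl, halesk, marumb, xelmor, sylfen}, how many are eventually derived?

2

Using R3, raxvor and talcor make jorsyl.
Using R1, valhal and jorsyl make halesk.
jorsyl: reached.
halesk: reached.
No rule produces marumb, and it is not given.
xelmor would need galqor and sylfen (R2), but sylfen is never obtained.
No rule produces sylfen, and it is not given.
Reached: jorsyl and halesk — 2 of the 5.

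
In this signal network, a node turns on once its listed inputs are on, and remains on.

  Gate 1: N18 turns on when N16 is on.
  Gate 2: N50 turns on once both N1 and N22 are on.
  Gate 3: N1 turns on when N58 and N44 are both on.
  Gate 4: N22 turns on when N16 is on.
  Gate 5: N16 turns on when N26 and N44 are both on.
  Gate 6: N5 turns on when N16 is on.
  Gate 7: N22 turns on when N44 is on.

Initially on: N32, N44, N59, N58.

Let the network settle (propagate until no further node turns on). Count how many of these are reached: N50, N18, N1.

Gate 7: N44 on → N22 on.
Gate 3: N58 and N44 on → N1 on.
Gate 2: N1 and N22 on → N50 on.
N50: reached.
N18 would need N16 (Gate 1), but N16 never turns on.
N1: reached.
Reached: N50 and N1 — 2 of the 3.

2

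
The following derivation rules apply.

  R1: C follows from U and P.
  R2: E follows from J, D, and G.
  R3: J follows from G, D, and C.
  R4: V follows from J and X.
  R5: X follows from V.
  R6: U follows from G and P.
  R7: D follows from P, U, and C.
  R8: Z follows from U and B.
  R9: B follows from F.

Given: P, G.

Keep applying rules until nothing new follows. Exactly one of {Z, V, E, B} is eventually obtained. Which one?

From G and P, R6 gives U.
U and P hold, so C follows (R1).
P, U, and C hold, so D follows (R7).
G, D, and C hold, so J follows (R3).
J, D, and G hold, so E follows (R2).
Z would need U and B (R8), but B is never established. V would need J and X (R4), but X is never established. B would need F (R9), but F is never established.

E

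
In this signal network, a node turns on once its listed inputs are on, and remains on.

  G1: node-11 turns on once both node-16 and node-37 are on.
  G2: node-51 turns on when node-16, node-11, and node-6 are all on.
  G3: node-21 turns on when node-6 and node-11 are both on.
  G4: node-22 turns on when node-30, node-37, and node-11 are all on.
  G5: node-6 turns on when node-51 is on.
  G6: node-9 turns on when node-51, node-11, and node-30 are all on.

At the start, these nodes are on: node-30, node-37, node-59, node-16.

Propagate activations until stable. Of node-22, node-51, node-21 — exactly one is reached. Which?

node-22

node-16 and node-37 are on, so node-11 turns on (G1).
G4: node-30, node-37, and node-11 on → node-22 on.
node-21 would need node-6 and node-11 (G3), but node-6 never turns on. node-51 would need node-16, node-11, and node-6 (G2), but node-6 never turns on.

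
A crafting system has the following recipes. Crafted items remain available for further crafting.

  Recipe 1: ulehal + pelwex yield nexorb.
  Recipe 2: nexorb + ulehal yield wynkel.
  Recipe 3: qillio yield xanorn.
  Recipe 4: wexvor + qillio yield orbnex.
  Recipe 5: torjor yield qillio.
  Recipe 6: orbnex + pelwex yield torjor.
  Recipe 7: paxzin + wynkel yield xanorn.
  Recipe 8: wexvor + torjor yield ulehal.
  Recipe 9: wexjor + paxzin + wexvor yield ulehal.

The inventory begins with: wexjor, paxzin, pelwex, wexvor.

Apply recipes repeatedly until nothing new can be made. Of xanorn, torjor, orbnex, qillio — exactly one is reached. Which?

Using Recipe 9, wexjor, paxzin, and wexvor make ulehal.
Using Recipe 1, ulehal and pelwex make nexorb.
nexorb + ulehal → wynkel (Recipe 2).
Using Recipe 7, paxzin and wynkel make xanorn.
torjor would need orbnex and pelwex (Recipe 6), but orbnex is never obtained. orbnex would need wexvor and qillio (Recipe 4), but qillio is never obtained. qillio would need torjor (Recipe 5), but torjor is never obtained.

xanorn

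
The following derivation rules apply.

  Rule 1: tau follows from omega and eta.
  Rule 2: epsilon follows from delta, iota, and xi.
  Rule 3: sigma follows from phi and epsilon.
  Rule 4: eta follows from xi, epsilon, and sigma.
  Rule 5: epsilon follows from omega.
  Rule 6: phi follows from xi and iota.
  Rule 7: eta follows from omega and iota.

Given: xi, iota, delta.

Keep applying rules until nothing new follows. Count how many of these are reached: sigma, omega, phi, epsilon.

3

From delta, iota, and xi, Rule 2 gives epsilon.
xi and iota hold, so phi follows (Rule 6).
phi and epsilon hold, so sigma follows (Rule 3).
sigma: reached.
No rule produces omega, and it is not given.
phi: reached.
epsilon: reached.
Reached: sigma, phi, and epsilon — 3 of the 4.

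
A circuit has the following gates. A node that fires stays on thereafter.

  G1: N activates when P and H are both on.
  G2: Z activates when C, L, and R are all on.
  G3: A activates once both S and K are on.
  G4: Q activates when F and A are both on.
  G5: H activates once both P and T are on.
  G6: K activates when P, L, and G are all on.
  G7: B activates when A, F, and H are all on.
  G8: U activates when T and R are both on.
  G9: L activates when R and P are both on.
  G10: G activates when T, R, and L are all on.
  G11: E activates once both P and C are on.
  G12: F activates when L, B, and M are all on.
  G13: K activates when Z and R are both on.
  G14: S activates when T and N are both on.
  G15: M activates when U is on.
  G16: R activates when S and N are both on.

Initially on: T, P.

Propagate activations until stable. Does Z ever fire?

Z would need C, L, and R (G2), but C never turns on.

No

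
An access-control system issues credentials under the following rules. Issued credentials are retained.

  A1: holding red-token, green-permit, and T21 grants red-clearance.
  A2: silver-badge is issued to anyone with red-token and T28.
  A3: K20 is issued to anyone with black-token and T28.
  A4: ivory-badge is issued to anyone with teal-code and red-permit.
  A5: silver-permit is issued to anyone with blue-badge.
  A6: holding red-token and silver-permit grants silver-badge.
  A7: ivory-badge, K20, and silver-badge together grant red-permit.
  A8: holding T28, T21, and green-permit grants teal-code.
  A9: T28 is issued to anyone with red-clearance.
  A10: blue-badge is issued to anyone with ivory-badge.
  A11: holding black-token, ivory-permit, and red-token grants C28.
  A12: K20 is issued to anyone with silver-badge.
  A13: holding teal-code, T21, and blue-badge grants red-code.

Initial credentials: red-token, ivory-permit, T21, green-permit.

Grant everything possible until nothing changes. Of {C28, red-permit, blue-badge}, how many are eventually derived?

0

C28 would need black-token, ivory-permit, and red-token (A11), but black-token is never granted.
red-permit would need ivory-badge, K20, and silver-badge (A7), but ivory-badge is never granted.
blue-badge would need ivory-badge (A10), but ivory-badge is never granted.
None of the 3 are reached.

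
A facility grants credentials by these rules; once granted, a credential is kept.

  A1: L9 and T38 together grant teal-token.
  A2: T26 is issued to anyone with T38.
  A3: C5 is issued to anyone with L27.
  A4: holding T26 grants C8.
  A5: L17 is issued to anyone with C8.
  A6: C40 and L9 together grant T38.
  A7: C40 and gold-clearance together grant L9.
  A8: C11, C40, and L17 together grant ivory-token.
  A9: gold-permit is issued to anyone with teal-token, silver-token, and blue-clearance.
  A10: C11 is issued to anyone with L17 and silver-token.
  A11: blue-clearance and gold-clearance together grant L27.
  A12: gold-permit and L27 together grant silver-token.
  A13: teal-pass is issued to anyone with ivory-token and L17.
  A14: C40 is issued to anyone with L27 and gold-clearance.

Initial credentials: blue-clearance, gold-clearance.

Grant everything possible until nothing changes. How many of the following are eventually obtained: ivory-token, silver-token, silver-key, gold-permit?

ivory-token would need C11, C40, and L17 (A8), but C11 is never granted.
silver-token would need gold-permit and L27 (A12), but gold-permit is never granted.
No rule produces silver-key, and it is not given.
gold-permit would need teal-token, silver-token, and blue-clearance (A9), but silver-token is never granted.
None of the 4 are reached.

0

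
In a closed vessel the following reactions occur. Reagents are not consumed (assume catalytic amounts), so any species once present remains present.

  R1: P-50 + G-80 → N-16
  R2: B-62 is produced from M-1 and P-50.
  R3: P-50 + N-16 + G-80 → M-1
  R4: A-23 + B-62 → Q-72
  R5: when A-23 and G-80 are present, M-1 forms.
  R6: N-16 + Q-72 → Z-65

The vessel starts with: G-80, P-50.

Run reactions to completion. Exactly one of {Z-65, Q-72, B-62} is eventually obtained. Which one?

P-50 and G-80 present → N-16 forms (R1).
P-50, N-16, and G-80 present → M-1 forms (R3).
M-1 and P-50 present → B-62 forms (R2).
Z-65 would need N-16 and Q-72 (R6), but Q-72 never forms. Q-72 would need A-23 and B-62 (R4), but A-23 never forms.

B-62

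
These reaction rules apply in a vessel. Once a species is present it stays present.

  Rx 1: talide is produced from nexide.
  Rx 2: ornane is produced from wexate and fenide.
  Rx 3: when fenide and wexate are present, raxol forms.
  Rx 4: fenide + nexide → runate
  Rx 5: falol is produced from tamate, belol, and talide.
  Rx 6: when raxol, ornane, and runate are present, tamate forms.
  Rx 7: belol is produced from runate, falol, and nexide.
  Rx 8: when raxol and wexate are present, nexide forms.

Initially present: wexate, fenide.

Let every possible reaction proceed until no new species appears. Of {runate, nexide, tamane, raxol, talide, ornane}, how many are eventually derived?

5

wexate and fenide present → ornane forms (Rx 2).
fenide and wexate present → raxol forms (Rx 3).
raxol and wexate present → nexide forms (Rx 8).
fenide and nexide present → runate forms (Rx 4).
nexide present → talide forms (Rx 1).
runate: reached.
nexide: reached.
No rule produces tamane, and it is not given.
raxol: reached.
talide: reached.
ornane: reached.
Reached: runate, nexide, raxol, talide, and ornane — 5 of the 6.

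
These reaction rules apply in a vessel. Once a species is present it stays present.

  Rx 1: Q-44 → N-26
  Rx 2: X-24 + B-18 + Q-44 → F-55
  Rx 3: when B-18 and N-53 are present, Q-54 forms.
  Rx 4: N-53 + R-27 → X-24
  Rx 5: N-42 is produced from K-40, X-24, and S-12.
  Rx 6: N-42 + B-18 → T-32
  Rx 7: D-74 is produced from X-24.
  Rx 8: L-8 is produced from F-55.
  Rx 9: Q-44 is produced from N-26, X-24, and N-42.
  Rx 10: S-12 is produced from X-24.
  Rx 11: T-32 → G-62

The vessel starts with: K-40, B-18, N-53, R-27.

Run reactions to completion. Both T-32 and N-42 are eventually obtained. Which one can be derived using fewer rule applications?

N-42: N-53 and R-27 present → X-24 forms (Rx 4). X-24 present → S-12 forms (Rx 10). K-40, X-24, and S-12 present → N-42 forms (Rx 5). [3 rule applications]
T-32: N-53 and R-27 present → X-24 forms (Rx 4). X-24 present → S-12 forms (Rx 10). K-40, X-24, and S-12 present → N-42 forms (Rx 5). N-42 and B-18 present → T-32 forms (Rx 6). [4 rule applications]
N-42 needs fewer.

N-42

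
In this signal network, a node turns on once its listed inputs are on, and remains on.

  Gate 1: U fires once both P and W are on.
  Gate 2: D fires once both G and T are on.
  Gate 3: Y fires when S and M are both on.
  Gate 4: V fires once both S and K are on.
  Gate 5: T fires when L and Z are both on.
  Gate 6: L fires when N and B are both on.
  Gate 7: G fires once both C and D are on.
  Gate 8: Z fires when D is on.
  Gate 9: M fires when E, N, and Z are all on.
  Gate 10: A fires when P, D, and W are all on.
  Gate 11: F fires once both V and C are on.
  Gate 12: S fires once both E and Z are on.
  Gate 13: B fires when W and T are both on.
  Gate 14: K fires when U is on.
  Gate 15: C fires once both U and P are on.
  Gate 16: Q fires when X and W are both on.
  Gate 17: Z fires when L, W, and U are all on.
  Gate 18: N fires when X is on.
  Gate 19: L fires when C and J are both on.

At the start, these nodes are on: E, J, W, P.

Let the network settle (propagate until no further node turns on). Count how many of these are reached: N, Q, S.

1

Gate 1: P and W on → U on.
U and P are on, so C fires (Gate 15).
C and J are on, so L fires (Gate 19).
Gate 17: L, W, and U on → Z on.
Gate 12: E and Z on → S on.
N would need X (Gate 18), but X never turns on.
Q would need X and W (Gate 16), but X never turns on.
S: reached.
Reached: S — 1 of the 3.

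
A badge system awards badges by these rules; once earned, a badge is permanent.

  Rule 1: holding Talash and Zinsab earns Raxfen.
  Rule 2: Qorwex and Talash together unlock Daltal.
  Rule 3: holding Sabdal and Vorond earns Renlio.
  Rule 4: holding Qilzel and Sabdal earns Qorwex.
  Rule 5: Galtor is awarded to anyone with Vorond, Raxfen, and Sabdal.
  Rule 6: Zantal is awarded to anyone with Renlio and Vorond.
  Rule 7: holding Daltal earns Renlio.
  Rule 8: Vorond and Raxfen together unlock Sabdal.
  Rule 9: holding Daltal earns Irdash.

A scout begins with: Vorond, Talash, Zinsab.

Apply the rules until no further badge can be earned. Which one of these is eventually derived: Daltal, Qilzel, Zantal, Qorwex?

Zantal

With Talash and Zinsab, Raxfen is earned (Rule 1).
With Vorond and Raxfen, Sabdal is earned (Rule 8).
With Sabdal and Vorond, Renlio is earned (Rule 3).
With Renlio and Vorond, Zantal is earned (Rule 6).
Daltal would need Qorwex and Talash (Rule 2), but Qorwex is never earned. Qorwex would need Qilzel and Sabdal (Rule 4), but Qilzel is never earned. No rule produces Qilzel, and it is not given.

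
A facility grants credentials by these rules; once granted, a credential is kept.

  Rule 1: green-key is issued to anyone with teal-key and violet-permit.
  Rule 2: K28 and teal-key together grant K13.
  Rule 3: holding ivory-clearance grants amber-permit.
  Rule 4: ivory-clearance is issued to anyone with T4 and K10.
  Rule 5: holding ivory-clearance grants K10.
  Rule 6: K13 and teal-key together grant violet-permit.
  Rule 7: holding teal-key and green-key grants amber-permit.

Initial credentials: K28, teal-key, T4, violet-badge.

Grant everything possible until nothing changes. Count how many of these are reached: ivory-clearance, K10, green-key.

1

Holding K28 and teal-key grants K13 (Rule 2).
Holding K13 and teal-key grants violet-permit (Rule 6).
Holding teal-key and violet-permit grants green-key (Rule 1).
ivory-clearance would need T4 and K10 (Rule 4), but K10 is never granted.
K10 would need ivory-clearance (Rule 5), but ivory-clearance is never granted.
green-key: reached.
Reached: green-key — 1 of the 3.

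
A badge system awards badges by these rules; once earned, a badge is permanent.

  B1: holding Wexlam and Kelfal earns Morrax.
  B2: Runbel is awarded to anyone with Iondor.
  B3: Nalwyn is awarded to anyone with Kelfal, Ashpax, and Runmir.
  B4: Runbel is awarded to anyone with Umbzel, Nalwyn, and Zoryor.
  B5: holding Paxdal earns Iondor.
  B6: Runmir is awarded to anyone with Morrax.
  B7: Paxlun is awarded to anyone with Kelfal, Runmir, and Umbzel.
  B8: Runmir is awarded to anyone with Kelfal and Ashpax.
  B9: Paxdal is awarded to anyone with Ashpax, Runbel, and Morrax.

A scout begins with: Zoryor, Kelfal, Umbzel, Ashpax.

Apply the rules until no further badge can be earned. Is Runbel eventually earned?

Yes

With Kelfal and Ashpax, Runmir is earned (B8).
With Kelfal, Ashpax, and Runmir, Nalwyn is earned (B3).
With Umbzel, Nalwyn, and Zoryor, Runbel is earned (B4).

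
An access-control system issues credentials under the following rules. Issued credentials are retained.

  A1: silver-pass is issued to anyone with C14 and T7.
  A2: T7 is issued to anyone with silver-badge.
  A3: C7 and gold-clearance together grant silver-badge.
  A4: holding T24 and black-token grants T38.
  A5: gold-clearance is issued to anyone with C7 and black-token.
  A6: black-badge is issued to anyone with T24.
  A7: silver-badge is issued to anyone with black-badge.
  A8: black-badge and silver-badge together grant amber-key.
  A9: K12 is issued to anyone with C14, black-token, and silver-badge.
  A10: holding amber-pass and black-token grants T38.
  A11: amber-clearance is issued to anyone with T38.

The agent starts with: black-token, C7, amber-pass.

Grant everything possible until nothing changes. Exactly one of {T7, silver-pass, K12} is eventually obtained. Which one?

Holding C7 and black-token grants gold-clearance (A5).
Holding C7 and gold-clearance grants silver-badge (A3).
Holding silver-badge grants T7 (A2).
silver-pass would need C14 and T7 (A1), but C14 is never granted. K12 would need C14, black-token, and silver-badge (A9), but C14 is never granted.

T7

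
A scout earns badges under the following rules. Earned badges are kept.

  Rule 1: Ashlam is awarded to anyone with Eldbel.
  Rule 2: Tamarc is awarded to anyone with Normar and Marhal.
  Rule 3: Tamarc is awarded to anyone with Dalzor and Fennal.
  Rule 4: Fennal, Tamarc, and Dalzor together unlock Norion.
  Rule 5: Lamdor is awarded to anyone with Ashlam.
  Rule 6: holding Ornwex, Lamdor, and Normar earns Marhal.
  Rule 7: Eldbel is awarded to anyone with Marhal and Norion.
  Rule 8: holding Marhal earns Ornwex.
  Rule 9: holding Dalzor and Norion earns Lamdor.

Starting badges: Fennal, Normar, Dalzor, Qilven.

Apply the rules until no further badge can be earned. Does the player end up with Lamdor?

Yes

With Dalzor and Fennal, Tamarc is earned (Rule 3).
With Fennal, Tamarc, and Dalzor, Norion is earned (Rule 4).
With Dalzor and Norion, Lamdor is earned (Rule 9).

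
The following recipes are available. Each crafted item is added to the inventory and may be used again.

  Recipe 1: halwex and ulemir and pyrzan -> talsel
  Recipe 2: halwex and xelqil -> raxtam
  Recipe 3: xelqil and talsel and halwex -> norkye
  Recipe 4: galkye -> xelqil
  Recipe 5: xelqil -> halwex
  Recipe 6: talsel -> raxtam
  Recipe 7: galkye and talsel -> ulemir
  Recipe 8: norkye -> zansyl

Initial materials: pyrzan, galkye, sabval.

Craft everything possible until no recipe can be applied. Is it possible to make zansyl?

zansyl would need norkye (Recipe 8), but norkye is never obtained.

No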